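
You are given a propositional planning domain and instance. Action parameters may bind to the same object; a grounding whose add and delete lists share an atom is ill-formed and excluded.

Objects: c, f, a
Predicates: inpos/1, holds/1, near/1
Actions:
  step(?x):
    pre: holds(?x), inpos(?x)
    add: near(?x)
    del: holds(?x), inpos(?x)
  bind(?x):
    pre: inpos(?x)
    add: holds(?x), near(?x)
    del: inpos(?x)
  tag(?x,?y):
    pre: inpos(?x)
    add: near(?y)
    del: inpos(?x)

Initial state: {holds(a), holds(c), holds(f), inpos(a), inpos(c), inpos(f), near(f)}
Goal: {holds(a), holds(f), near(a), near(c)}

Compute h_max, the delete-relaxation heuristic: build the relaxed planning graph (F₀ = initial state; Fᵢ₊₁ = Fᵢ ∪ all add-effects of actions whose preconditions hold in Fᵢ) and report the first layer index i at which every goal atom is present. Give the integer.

F0 = init (7 atoms)
F1 = F0 ∪ {near(a), near(c)}  (9 atoms)
goal ⊆ F1  ⇒  h_max = 1

1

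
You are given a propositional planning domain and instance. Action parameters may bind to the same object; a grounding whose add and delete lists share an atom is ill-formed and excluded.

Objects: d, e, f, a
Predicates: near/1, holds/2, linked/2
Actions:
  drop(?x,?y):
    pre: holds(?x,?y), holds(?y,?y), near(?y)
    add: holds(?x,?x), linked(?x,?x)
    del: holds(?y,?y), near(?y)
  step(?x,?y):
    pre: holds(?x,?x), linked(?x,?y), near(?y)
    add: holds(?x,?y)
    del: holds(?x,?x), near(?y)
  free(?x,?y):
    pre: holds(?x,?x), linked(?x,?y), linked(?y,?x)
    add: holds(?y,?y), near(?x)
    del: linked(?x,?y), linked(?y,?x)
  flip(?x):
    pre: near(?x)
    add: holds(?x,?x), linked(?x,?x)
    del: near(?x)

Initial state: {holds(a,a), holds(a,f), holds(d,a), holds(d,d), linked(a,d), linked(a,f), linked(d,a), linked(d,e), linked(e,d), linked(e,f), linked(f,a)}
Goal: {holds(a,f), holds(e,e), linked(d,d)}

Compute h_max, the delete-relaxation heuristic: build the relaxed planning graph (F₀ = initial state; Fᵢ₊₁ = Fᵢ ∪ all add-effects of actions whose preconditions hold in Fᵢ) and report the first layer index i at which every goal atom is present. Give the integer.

F0 = init (11 atoms)
F1 = F0 ∪ {holds(e,e), holds(f,f), near(a), near(d)}  (15 atoms)
F2 = F1 ∪ {holds(a,d), holds(e,d), holds(f,a), linked(a,a), linked(d,d), near(e), near(f)}  (22 atoms)
goal ⊆ F2  ⇒  h_max = 2

2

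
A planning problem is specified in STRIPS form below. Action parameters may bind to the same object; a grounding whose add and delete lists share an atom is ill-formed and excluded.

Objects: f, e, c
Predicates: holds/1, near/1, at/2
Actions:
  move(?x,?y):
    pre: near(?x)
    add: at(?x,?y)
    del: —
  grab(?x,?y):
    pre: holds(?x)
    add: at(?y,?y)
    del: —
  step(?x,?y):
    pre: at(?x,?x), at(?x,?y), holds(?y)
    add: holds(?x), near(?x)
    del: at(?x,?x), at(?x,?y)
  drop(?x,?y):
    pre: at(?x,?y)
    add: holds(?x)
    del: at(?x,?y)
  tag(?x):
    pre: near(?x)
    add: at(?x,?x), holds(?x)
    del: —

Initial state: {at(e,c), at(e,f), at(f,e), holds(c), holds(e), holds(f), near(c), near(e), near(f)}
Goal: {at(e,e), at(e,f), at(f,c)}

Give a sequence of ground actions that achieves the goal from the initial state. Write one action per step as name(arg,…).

1. move(f,c)  →  {at(e,c), at(e,f), at(f,c), at(f,e), holds(c), holds(e), holds(f), near(c), near(e), near(f)}
2. move(e,e)  →  {at(e,c), at(e,e), at(e,f), at(f,c), at(f,e), holds(c), holds(e), holds(f), near(c), near(e), near(f)}

move(f,c); move(e,e)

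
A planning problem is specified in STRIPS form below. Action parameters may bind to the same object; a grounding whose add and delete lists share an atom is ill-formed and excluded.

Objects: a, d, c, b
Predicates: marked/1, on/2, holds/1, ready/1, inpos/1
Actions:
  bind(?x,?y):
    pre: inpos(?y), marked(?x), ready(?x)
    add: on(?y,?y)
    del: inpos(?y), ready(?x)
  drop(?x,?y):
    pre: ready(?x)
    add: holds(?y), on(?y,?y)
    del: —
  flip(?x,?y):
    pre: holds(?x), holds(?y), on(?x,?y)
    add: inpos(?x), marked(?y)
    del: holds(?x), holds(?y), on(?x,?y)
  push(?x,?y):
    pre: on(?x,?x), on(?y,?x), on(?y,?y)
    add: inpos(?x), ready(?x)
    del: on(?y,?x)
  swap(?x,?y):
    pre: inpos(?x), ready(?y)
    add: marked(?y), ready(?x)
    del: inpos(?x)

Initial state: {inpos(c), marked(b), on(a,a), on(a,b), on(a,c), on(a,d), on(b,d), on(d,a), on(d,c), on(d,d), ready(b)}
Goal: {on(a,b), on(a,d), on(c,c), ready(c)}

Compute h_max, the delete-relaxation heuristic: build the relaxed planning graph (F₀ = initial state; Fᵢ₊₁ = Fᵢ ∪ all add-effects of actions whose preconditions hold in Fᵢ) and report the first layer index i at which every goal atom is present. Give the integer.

1

F0 = init (11 atoms)
F1 = F0 ∪ {holds(a), holds(b), holds(c), holds(d), inpos(a), inpos(d), on(b,b), on(c,c), ready(a), ready(c), ready(d)}  (22 atoms)
goal ⊆ F1  ⇒  h_max = 1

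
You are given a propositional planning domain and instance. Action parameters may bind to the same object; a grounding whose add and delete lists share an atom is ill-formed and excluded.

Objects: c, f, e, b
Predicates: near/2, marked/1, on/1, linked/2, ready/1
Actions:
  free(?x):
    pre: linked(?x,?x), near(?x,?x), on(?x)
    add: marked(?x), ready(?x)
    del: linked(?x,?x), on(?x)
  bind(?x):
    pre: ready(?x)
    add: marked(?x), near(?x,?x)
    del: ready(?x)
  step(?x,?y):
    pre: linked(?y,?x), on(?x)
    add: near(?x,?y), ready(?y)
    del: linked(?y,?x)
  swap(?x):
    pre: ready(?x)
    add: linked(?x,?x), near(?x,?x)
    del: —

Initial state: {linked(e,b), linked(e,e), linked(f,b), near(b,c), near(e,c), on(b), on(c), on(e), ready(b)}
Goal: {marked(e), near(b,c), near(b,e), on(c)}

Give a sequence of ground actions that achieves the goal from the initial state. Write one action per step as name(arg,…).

step(b,e); bind(e)

1. step(b,e)  →  {linked(e,e), linked(f,b), near(b,c), near(b,e), near(e,c), on(b), on(c), on(e), ready(b), ready(e)}
2. bind(e)  →  {linked(e,e), linked(f,b), marked(e), near(b,c), near(b,e), near(e,c), near(e,e), on(b), on(c), on(e), ready(b)}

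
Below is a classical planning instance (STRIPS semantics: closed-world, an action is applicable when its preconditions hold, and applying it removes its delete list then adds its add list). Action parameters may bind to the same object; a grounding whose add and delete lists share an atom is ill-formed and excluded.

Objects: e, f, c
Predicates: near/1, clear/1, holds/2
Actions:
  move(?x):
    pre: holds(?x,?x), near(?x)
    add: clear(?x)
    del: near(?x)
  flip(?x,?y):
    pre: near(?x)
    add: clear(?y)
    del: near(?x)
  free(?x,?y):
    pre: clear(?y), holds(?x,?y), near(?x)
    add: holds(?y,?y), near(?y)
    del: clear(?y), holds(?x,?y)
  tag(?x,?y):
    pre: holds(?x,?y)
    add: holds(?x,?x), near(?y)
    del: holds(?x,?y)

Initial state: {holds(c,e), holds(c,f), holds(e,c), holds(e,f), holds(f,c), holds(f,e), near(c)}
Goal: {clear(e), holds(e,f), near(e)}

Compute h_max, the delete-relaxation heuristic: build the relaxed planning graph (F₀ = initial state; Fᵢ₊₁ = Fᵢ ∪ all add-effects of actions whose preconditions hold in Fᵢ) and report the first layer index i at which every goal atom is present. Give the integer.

1

F0 = init (7 atoms)
F1 = F0 ∪ {clear(c), clear(e), clear(f), holds(c,c), holds(e,e), holds(f,f), near(e), near(f)}  (15 atoms)
goal ⊆ F1  ⇒  h_max = 1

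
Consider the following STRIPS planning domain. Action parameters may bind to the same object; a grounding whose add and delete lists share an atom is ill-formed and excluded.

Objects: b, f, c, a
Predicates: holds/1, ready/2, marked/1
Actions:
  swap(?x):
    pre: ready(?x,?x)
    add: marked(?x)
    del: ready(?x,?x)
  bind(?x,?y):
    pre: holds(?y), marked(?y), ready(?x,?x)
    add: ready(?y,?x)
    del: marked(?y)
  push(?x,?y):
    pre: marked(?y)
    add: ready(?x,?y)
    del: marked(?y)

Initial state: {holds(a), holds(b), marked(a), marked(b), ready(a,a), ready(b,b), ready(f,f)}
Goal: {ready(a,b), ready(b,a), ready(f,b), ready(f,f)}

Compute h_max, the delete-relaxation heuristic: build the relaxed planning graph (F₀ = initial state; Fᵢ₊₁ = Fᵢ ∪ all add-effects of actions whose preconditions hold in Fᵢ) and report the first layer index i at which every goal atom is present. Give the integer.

F0 = init (7 atoms)
F1 = F0 ∪ {marked(f), ready(a,b), ready(a,f), ready(b,a), ready(b,f), ready(c,a), ready(c,b), ready(f,a), ready(f,b)}  (16 atoms)
goal ⊆ F1  ⇒  h_max = 1

1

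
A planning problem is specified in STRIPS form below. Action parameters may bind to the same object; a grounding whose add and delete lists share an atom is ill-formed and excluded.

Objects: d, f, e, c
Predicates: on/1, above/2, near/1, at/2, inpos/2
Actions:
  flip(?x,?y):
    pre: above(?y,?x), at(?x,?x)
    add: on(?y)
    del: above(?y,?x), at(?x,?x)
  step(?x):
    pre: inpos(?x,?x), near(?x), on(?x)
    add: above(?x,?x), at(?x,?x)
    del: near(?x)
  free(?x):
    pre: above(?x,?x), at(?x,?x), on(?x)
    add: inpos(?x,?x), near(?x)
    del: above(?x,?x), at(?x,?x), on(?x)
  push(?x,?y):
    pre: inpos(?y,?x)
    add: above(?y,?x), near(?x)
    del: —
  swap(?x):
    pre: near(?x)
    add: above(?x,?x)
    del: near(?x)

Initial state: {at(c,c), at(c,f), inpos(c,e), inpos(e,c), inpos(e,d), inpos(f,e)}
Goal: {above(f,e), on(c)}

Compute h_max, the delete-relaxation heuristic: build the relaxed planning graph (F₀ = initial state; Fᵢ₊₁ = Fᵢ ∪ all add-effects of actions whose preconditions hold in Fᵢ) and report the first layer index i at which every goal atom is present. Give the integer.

F0 = init (6 atoms)
F1 = F0 ∪ {above(c,e), above(e,c), above(e,d), above(f,e), near(c), near(d), near(e)}  (13 atoms)
F2 = F1 ∪ {above(c,c), above(d,d), above(e,e), on(e)}  (17 atoms)
F3 = F2 ∪ {on(c)}  (18 atoms)
goal ⊆ F3  ⇒  h_max = 3

3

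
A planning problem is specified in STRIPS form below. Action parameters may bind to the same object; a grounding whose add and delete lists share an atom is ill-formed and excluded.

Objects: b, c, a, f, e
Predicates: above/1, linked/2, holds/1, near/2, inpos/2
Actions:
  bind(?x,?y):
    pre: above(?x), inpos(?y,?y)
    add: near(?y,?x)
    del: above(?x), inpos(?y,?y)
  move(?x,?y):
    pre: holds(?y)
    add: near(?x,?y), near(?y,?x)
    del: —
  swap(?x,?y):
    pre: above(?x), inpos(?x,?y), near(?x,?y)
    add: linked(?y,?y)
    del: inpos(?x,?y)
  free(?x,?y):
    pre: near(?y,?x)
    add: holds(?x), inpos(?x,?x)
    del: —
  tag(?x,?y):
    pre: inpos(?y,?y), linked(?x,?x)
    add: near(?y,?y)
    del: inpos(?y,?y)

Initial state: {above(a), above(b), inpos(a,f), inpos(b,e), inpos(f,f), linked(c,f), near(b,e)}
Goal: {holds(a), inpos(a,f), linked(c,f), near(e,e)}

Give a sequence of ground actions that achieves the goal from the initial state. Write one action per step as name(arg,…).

1. bind(a,f)  →  {above(b), inpos(a,f), inpos(b,e), linked(c,f), near(b,e), near(f,a)}
2. free(a,f)  →  {above(b), holds(a), inpos(a,a), inpos(a,f), inpos(b,e), linked(c,f), near(b,e), near(f,a)}
3. free(e,b)  →  {above(b), holds(a), holds(e), inpos(a,a), inpos(a,f), inpos(b,e), inpos(e,e), linked(c,f), near(b,e), near(f,a)}
4. move(e,e)  →  {above(b), holds(a), holds(e), inpos(a,a), inpos(a,f), inpos(b,e), inpos(e,e), linked(c,f), near(b,e), near(e,e), near(f,a)}

bind(a,f); free(a,f); free(e,b); move(e,e)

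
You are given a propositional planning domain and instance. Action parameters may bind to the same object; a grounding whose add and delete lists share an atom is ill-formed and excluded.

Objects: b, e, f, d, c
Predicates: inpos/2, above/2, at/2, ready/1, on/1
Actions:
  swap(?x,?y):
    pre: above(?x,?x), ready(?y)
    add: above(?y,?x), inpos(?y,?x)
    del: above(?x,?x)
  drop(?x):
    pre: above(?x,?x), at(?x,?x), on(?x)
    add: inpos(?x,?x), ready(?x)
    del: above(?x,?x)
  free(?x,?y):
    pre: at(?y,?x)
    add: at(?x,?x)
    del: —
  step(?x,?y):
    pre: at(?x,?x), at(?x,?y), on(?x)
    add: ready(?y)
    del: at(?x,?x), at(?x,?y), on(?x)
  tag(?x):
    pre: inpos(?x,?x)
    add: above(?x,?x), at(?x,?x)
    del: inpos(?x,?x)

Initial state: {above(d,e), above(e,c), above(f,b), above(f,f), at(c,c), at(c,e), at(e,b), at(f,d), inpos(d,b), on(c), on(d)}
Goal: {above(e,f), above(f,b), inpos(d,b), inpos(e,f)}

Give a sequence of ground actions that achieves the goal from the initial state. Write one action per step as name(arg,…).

step(c,e); swap(f,e)

1. step(c,e)  →  {above(d,e), above(e,c), above(f,b), above(f,f), at(e,b), at(f,d), inpos(d,b), on(d), ready(e)}
2. swap(f,e)  →  {above(d,e), above(e,c), above(e,f), above(f,b), at(e,b), at(f,d), inpos(d,b), inpos(e,f), on(d), ready(e)}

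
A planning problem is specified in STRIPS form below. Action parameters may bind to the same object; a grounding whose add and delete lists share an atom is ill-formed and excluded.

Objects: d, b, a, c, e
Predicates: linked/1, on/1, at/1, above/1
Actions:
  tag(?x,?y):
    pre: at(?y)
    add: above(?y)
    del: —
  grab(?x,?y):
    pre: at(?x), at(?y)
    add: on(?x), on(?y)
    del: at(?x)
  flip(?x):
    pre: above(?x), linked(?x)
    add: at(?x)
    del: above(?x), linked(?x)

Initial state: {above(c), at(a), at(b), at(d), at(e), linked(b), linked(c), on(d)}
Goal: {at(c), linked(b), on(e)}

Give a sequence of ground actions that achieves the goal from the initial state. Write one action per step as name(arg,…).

1. grab(d,e)  →  {above(c), at(a), at(b), at(e), linked(b), linked(c), on(d), on(e)}
2. flip(c)  →  {at(a), at(b), at(c), at(e), linked(b), on(d), on(e)}

grab(d,e); flip(c)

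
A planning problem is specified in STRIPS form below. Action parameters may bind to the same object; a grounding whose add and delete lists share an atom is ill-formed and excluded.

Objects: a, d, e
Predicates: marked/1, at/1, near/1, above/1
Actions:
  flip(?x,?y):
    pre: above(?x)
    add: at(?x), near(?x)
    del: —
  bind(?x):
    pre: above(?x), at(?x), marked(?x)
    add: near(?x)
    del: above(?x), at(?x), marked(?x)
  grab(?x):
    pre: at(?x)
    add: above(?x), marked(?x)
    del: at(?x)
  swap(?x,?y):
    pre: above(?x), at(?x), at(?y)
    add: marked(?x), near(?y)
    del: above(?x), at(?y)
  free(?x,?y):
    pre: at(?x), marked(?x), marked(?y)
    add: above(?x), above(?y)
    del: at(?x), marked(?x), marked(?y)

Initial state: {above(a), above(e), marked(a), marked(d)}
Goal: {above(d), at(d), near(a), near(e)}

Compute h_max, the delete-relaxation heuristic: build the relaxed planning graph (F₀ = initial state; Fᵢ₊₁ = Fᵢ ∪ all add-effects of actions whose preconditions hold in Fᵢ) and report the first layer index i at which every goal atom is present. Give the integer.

3

F0 = init (4 atoms)
F1 = F0 ∪ {at(a), at(e), near(a), near(e)}  (8 atoms)
F2 = F1 ∪ {above(d), marked(e)}  (10 atoms)
F3 = F2 ∪ {at(d), near(d)}  (12 atoms)
goal ⊆ F3  ⇒  h_max = 3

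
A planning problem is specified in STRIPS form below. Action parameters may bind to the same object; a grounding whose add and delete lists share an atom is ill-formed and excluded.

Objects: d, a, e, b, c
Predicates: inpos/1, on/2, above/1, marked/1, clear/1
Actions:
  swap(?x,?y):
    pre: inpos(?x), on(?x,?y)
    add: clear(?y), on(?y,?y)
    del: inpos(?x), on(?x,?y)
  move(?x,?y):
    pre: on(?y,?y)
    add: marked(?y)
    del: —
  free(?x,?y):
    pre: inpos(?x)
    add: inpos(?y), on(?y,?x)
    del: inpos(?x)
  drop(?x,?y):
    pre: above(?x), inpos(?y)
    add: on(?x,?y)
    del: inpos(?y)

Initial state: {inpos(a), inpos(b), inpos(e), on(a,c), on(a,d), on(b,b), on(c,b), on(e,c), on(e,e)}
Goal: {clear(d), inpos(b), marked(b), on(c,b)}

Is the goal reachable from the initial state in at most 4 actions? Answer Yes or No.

1. swap(a,d)  →  {clear(d), inpos(b), inpos(e), on(a,c), on(b,b), on(c,b), on(d,d), on(e,c), on(e,e)}
2. move(d,b)  →  {clear(d), inpos(b), inpos(e), marked(b), on(a,c), on(b,b), on(c,b), on(d,d), on(e,c), on(e,e)}
optimal plan length = 2; 2 ≤ 4

Yes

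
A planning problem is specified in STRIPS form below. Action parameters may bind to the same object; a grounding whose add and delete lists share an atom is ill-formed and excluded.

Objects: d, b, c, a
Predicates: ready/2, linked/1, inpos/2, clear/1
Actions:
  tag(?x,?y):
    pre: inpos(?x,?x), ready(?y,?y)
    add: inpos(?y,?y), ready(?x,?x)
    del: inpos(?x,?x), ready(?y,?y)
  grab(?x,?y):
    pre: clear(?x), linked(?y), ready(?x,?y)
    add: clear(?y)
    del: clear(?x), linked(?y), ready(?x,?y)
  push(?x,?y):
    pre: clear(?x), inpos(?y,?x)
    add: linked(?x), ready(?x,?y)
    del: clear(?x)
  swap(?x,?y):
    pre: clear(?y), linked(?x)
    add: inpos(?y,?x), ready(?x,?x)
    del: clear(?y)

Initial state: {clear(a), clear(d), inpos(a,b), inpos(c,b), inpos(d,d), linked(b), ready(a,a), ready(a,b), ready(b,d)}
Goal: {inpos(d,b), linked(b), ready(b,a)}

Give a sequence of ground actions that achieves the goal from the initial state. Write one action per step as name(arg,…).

1. grab(a,b)  →  {clear(b), clear(d), inpos(a,b), inpos(c,b), inpos(d,d), ready(a,a), ready(b,d)}
2. push(b,a)  →  {clear(d), inpos(a,b), inpos(c,b), inpos(d,d), linked(b), ready(a,a), ready(b,a), ready(b,d)}
3. swap(b,d)  →  {inpos(a,b), inpos(c,b), inpos(d,b), inpos(d,d), linked(b), ready(a,a), ready(b,a), ready(b,b), ready(b,d)}

grab(a,b); push(b,a); swap(b,d)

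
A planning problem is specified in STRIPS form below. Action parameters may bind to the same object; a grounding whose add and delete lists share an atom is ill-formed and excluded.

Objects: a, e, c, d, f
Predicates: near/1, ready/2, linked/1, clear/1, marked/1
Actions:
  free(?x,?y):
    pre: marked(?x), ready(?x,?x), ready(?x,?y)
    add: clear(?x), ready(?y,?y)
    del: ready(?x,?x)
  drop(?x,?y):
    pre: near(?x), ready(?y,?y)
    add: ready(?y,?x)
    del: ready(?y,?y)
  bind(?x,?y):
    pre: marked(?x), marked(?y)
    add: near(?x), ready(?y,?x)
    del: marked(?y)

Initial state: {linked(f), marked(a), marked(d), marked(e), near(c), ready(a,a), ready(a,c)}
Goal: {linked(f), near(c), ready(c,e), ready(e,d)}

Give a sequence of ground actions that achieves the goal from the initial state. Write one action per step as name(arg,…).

1. free(a,c)  →  {clear(a), linked(f), marked(a), marked(d), marked(e), near(c), ready(a,c), ready(c,c)}
2. bind(e,a)  →  {clear(a), linked(f), marked(d), marked(e), near(c), near(e), ready(a,c), ready(a,e), ready(c,c)}
3. drop(e,c)  →  {clear(a), linked(f), marked(d), marked(e), near(c), near(e), ready(a,c), ready(a,e), ready(c,e)}
4. bind(d,e)  →  {clear(a), linked(f), marked(d), near(c), near(d), near(e), ready(a,c), ready(a,e), ready(c,e), ready(e,d)}

free(a,c); bind(e,a); drop(e,c); bind(d,e)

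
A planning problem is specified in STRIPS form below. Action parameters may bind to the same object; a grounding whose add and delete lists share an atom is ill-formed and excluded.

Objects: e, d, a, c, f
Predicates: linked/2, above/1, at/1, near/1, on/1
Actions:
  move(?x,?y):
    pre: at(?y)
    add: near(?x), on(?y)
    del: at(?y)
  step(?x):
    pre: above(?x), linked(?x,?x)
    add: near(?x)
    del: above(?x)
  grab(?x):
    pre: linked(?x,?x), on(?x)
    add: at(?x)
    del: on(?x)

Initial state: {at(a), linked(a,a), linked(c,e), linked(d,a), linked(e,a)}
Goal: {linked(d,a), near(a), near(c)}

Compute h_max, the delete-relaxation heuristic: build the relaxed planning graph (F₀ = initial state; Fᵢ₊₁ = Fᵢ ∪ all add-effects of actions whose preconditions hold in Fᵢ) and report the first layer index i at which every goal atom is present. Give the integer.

F0 = init (5 atoms)
F1 = F0 ∪ {near(a), near(c), near(d), near(e), near(f), on(a)}  (11 atoms)
goal ⊆ F1  ⇒  h_max = 1

1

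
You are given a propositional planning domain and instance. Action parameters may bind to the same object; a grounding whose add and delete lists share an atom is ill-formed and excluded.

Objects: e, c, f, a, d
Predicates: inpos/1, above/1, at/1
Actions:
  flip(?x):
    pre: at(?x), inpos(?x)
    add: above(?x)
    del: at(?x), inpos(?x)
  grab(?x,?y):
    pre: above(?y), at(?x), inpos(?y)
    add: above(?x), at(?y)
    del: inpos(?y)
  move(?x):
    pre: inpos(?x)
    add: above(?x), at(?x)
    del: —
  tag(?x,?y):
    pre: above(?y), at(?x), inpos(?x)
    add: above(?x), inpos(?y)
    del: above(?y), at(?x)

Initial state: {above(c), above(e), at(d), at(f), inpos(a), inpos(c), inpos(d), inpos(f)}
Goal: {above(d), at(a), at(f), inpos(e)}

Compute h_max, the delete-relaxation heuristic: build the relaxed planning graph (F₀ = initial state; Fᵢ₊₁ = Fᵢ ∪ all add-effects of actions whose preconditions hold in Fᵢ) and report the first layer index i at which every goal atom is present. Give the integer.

1

F0 = init (8 atoms)
F1 = F0 ∪ {above(a), above(d), above(f), at(a), at(c), inpos(e)}  (14 atoms)
goal ⊆ F1  ⇒  h_max = 1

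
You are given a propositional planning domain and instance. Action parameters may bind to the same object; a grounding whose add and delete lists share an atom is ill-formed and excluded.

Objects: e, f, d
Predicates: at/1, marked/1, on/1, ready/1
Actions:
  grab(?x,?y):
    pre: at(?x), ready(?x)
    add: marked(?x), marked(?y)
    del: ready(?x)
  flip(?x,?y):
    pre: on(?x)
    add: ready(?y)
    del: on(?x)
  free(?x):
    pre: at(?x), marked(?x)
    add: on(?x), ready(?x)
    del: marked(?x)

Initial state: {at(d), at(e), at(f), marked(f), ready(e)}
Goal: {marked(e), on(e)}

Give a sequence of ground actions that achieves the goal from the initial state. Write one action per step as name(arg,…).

grab(e,e); free(e); grab(e,e)

1. grab(e,e)  →  {at(d), at(e), at(f), marked(e), marked(f)}
2. free(e)  →  {at(d), at(e), at(f), marked(f), on(e), ready(e)}
3. grab(e,e)  →  {at(d), at(e), at(f), marked(e), marked(f), on(e)}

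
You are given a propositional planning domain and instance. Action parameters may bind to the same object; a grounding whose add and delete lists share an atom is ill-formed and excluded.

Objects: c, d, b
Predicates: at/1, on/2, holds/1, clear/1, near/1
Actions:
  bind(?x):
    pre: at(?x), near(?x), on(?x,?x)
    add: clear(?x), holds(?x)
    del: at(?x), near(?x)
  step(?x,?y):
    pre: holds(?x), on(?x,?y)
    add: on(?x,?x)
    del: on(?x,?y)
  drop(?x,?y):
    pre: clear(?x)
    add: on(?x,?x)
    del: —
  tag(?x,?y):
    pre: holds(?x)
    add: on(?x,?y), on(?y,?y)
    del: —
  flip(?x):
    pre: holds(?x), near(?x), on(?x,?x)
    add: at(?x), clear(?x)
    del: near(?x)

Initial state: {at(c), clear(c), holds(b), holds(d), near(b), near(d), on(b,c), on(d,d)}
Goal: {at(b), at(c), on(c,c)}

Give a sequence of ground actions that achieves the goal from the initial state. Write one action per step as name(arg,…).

step(b,c); drop(c,c); flip(b)

1. step(b,c)  →  {at(c), clear(c), holds(b), holds(d), near(b), near(d), on(b,b), on(d,d)}
2. drop(c,c)  →  {at(c), clear(c), holds(b), holds(d), near(b), near(d), on(b,b), on(c,c), on(d,d)}
3. flip(b)  →  {at(b), at(c), clear(b), clear(c), holds(b), holds(d), near(d), on(b,b), on(c,c), on(d,d)}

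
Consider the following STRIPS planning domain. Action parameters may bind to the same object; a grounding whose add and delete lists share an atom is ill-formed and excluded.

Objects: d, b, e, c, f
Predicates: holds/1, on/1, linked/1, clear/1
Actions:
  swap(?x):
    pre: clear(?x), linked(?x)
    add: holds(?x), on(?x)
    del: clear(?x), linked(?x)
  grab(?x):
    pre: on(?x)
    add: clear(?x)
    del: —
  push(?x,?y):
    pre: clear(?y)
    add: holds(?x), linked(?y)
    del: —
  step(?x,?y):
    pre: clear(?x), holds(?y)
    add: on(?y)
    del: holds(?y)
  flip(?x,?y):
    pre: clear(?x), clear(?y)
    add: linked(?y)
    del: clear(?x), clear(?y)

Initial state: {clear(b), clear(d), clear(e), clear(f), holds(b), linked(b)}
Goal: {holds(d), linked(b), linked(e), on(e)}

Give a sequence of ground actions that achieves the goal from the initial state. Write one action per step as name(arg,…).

push(d,d); push(e,e); step(d,e)

1. push(d,d)  →  {clear(b), clear(d), clear(e), clear(f), holds(b), holds(d), linked(b), linked(d)}
2. push(e,e)  →  {clear(b), clear(d), clear(e), clear(f), holds(b), holds(d), holds(e), linked(b), linked(d), linked(e)}
3. step(d,e)  →  {clear(b), clear(d), clear(e), clear(f), holds(b), holds(d), linked(b), linked(d), linked(e), on(e)}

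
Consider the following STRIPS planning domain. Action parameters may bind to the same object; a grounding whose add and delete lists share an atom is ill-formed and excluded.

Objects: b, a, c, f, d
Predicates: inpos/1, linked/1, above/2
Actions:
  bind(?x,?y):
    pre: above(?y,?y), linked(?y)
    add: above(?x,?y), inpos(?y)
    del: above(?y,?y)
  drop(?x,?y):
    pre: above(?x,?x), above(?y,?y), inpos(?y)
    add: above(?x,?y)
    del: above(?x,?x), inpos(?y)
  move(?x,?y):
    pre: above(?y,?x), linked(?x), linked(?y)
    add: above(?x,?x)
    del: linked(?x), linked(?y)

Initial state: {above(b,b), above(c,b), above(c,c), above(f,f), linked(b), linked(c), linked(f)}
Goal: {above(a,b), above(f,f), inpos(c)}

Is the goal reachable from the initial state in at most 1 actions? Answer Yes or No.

No

1. bind(b,c)  →  {above(b,b), above(b,c), above(c,b), above(f,f), inpos(c), linked(b), linked(c), linked(f)}
2. bind(a,b)  →  {above(a,b), above(b,c), above(c,b), above(f,f), inpos(b), inpos(c), linked(b), linked(c), linked(f)}
optimal plan length = 2; 2 > 1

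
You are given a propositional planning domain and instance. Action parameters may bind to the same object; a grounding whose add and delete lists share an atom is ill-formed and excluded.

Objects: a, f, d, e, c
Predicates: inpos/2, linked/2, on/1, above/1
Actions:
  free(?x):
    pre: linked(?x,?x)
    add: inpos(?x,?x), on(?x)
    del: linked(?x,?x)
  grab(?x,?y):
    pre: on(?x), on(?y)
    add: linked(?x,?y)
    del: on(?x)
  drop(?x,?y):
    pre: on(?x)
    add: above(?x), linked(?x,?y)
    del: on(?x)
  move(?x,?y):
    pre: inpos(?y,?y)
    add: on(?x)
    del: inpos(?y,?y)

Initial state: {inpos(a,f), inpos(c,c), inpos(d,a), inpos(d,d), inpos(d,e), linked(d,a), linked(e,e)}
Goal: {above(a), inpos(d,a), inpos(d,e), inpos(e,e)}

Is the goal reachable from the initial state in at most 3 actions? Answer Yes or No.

1. free(e)  →  {inpos(a,f), inpos(c,c), inpos(d,a), inpos(d,d), inpos(d,e), inpos(e,e), linked(d,a), on(e)}
2. move(a,d)  →  {inpos(a,f), inpos(c,c), inpos(d,a), inpos(d,e), inpos(e,e), linked(d,a), on(a), on(e)}
3. drop(a,a)  →  {above(a), inpos(a,f), inpos(c,c), inpos(d,a), inpos(d,e), inpos(e,e), linked(a,a), linked(d,a), on(e)}
optimal plan length = 3; 3 ≤ 3

Yes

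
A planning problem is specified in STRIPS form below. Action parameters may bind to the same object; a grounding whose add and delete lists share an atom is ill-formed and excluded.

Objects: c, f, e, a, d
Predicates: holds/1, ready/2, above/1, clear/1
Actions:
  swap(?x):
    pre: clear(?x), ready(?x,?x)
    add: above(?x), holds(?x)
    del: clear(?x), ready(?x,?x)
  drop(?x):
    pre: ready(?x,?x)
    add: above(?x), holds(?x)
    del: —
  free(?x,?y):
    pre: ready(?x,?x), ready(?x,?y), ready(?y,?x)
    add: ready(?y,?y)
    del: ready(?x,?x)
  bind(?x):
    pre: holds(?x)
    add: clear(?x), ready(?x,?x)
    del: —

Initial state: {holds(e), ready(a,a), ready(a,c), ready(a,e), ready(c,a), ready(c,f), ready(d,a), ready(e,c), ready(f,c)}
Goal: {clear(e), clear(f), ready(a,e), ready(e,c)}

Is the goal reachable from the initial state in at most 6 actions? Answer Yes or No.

Yes

1. free(a,c)  →  {holds(e), ready(a,c), ready(a,e), ready(c,a), ready(c,c), ready(c,f), ready(d,a), ready(e,c), ready(f,c)}
2. free(c,f)  →  {holds(e), ready(a,c), ready(a,e), ready(c,a), ready(c,f), ready(d,a), ready(e,c), ready(f,c), ready(f,f)}
3. drop(f)  →  {above(f), holds(e), holds(f), ready(a,c), ready(a,e), ready(c,a), ready(c,f), ready(d,a), ready(e,c), ready(f,c), ready(f,f)}
4. bind(f)  →  {above(f), clear(f), holds(e), holds(f), ready(a,c), ready(a,e), ready(c,a), ready(c,f), ready(d,a), ready(e,c), ready(f,c), ready(f,f)}
5. bind(e)  →  {above(f), clear(e), clear(f), holds(e), holds(f), ready(a,c), ready(a,e), ready(c,a), ready(c,f), ready(d,a), ready(e,c), ready(e,e), ready(f,c), ready(f,f)}
optimal plan length = 5; 5 ≤ 6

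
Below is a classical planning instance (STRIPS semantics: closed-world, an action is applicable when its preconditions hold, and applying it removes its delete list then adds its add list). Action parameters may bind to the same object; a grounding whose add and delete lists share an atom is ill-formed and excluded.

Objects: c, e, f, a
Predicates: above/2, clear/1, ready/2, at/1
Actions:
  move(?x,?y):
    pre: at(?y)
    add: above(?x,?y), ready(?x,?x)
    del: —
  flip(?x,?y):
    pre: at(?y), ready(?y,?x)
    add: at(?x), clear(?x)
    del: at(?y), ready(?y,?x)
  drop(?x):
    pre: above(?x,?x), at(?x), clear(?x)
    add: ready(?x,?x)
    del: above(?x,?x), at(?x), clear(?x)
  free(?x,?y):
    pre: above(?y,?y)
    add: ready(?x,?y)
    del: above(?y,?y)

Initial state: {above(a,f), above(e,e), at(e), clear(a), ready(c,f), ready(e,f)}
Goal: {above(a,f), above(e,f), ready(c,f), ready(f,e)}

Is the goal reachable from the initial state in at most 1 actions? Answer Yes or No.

1. flip(f,e)  →  {above(a,f), above(e,e), at(f), clear(a), clear(f), ready(c,f)}
2. move(e,f)  →  {above(a,f), above(e,e), above(e,f), at(f), clear(a), clear(f), ready(c,f), ready(e,e)}
3. free(f,e)  →  {above(a,f), above(e,f), at(f), clear(a), clear(f), ready(c,f), ready(e,e), ready(f,e)}
optimal plan length = 3; 3 > 1

No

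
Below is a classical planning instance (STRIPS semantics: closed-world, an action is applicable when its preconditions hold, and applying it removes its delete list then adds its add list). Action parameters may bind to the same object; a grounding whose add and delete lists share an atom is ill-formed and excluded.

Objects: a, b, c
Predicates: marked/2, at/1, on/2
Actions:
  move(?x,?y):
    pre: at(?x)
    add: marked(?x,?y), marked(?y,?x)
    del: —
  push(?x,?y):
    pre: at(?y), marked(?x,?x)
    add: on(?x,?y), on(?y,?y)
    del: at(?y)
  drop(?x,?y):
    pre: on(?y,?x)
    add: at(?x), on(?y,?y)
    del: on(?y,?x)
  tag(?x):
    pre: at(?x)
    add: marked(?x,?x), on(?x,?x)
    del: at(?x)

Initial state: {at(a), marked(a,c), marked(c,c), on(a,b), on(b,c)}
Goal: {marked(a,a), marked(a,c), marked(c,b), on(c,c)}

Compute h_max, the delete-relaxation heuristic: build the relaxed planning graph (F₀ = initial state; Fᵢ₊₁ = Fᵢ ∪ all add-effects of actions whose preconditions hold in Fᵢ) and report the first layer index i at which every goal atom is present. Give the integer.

F0 = init (5 atoms)
F1 = F0 ∪ {at(b), at(c), marked(a,a), marked(a,b), marked(b,a), marked(c,a), on(a,a), on(b,b), on(c,a)}  (14 atoms)
F2 = F1 ∪ {marked(b,b), marked(b,c), marked(c,b), on(a,c), on(c,b), on(c,c)}  (20 atoms)
goal ⊆ F2  ⇒  h_max = 2

2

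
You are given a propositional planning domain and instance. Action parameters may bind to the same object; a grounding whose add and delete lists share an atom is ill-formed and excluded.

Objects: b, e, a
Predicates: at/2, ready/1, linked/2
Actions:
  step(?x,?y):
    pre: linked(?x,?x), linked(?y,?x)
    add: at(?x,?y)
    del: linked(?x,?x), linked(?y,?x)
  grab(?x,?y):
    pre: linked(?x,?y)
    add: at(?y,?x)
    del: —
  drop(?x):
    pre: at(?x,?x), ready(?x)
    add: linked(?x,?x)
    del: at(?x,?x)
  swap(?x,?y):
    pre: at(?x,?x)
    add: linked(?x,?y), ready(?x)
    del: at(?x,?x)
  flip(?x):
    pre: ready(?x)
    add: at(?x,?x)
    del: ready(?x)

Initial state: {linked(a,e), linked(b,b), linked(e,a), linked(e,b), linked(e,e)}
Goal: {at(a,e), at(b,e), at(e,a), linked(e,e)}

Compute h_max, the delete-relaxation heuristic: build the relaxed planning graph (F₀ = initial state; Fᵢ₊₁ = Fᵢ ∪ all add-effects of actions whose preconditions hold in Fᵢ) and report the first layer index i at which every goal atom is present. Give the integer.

F0 = init (5 atoms)
F1 = F0 ∪ {at(a,e), at(b,b), at(b,e), at(e,a), at(e,e)}  (10 atoms)
goal ⊆ F1  ⇒  h_max = 1

1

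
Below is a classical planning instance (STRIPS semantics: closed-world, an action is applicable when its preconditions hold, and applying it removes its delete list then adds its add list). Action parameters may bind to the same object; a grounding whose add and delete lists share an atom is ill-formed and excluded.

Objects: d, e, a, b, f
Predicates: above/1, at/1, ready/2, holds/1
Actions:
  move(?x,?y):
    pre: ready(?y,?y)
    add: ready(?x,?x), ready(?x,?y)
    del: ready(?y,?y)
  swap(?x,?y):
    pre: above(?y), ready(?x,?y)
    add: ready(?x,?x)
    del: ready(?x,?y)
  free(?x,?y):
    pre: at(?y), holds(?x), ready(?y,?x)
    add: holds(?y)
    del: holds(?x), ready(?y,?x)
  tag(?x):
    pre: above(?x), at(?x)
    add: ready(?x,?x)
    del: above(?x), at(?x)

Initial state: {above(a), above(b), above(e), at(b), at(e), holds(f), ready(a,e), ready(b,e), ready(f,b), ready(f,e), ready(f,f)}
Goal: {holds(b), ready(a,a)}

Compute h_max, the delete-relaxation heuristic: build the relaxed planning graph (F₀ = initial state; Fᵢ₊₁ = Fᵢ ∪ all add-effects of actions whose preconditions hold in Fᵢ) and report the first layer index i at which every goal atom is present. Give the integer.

F0 = init (11 atoms)
F1 = F0 ∪ {ready(a,a), ready(a,f), ready(b,b), ready(b,f), ready(d,d), ready(d,f), ready(e,e), ready(e,f)}  (19 atoms)
F2 = F1 ∪ {holds(b), holds(e), ready(a,b), ready(a,d), ready(b,a), ready(b,d), ready(d,a), ready(d,b), ready(d,e), ready(e,a), ready(e,b), ready(e,d), ready(f,a), ready(f,d)}  (33 atoms)
goal ⊆ F2  ⇒  h_max = 2

2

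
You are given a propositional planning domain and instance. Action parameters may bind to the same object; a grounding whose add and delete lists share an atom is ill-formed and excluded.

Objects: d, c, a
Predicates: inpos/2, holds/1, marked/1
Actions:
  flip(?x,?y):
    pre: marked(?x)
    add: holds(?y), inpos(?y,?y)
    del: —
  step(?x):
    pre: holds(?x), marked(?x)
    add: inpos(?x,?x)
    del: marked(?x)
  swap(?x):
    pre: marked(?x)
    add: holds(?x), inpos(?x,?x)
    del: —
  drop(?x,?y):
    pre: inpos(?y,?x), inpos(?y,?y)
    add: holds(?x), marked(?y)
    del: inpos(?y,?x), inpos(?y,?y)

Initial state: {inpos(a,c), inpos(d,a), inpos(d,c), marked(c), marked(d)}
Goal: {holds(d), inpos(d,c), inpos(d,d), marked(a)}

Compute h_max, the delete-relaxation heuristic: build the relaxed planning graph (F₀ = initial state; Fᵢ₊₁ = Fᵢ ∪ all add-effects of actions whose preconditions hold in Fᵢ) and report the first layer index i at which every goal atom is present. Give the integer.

F0 = init (5 atoms)
F1 = F0 ∪ {holds(a), holds(c), holds(d), inpos(a,a), inpos(c,c), inpos(d,d)}  (11 atoms)
F2 = F1 ∪ {marked(a)}  (12 atoms)
goal ⊆ F2  ⇒  h_max = 2

2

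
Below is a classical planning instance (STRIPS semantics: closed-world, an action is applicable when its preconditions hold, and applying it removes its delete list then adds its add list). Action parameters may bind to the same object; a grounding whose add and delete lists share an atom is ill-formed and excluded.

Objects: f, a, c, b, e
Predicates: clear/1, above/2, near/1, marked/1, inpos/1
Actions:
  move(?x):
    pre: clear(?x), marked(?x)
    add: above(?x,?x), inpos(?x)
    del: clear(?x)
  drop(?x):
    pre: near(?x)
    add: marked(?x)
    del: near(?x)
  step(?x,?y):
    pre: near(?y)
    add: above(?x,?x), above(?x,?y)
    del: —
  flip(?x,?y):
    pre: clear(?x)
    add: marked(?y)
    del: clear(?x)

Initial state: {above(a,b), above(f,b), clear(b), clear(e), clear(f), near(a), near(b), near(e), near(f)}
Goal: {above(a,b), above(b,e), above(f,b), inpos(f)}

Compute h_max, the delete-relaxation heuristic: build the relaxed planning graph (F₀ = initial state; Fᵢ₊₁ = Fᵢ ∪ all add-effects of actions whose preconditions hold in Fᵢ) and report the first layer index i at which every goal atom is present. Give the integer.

2

F0 = init (9 atoms)
F1 = F0 ∪ {above(a,a), above(a,e), above(a,f), above(b,a), above(b,b), above(b,e), above(b,f), above(c,a), above(c,b), above(c,c), above(c,e), above(c,f), above(e,a), above(e,b), above(e,e), above(e,f), above(f,a), above(f,e), above(f,f), marked(a), marked(b), marked(c), marked(e), marked(f)}  (33 atoms)
F2 = F1 ∪ {inpos(b), inpos(e), inpos(f)}  (36 atoms)
goal ⊆ F2  ⇒  h_max = 2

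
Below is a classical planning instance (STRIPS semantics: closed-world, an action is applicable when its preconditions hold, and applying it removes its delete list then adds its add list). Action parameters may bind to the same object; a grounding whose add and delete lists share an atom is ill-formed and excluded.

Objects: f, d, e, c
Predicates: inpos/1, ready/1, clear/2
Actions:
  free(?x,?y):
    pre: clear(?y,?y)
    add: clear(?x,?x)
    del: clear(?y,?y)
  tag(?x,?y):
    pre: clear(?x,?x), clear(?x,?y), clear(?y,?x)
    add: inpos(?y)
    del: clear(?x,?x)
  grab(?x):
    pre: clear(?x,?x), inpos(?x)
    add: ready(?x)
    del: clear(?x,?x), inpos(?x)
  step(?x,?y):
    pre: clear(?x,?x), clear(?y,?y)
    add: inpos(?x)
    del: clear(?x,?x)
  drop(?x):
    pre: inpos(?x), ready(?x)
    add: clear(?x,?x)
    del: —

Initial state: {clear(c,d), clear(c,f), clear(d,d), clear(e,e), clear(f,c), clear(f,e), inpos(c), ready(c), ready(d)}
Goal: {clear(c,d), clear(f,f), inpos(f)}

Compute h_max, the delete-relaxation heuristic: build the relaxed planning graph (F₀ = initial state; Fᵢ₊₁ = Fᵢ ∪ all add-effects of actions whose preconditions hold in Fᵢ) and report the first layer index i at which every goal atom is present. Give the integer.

2

F0 = init (9 atoms)
F1 = F0 ∪ {clear(c,c), clear(f,f), inpos(d), inpos(e)}  (13 atoms)
F2 = F1 ∪ {inpos(f), ready(e)}  (15 atoms)
goal ⊆ F2  ⇒  h_max = 2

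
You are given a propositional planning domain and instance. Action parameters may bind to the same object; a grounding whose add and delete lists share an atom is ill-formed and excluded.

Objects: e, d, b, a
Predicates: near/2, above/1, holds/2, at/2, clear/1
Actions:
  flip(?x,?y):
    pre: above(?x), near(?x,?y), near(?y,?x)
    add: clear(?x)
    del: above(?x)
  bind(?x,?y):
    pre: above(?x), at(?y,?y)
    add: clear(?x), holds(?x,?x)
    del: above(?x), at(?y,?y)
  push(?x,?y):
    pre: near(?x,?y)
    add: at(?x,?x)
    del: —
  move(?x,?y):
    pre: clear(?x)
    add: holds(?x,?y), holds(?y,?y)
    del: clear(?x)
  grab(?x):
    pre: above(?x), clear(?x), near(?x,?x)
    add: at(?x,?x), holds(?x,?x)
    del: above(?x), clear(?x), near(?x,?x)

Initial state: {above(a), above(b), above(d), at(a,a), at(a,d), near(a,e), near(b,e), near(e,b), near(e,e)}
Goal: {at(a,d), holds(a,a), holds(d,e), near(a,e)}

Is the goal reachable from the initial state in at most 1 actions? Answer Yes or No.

No

1. flip(b,e)  →  {above(a), above(d), at(a,a), at(a,d), clear(b), near(a,e), near(b,e), near(e,b), near(e,e)}
2. bind(d,a)  →  {above(a), at(a,d), clear(b), clear(d), holds(d,d), near(a,e), near(b,e), near(e,b), near(e,e)}
3. move(d,e)  →  {above(a), at(a,d), clear(b), holds(d,d), holds(d,e), holds(e,e), near(a,e), near(b,e), near(e,b), near(e,e)}
4. move(b,a)  →  {above(a), at(a,d), holds(a,a), holds(b,a), holds(d,d), holds(d,e), holds(e,e), near(a,e), near(b,e), near(e,b), near(e,e)}
optimal plan length = 4; 4 > 1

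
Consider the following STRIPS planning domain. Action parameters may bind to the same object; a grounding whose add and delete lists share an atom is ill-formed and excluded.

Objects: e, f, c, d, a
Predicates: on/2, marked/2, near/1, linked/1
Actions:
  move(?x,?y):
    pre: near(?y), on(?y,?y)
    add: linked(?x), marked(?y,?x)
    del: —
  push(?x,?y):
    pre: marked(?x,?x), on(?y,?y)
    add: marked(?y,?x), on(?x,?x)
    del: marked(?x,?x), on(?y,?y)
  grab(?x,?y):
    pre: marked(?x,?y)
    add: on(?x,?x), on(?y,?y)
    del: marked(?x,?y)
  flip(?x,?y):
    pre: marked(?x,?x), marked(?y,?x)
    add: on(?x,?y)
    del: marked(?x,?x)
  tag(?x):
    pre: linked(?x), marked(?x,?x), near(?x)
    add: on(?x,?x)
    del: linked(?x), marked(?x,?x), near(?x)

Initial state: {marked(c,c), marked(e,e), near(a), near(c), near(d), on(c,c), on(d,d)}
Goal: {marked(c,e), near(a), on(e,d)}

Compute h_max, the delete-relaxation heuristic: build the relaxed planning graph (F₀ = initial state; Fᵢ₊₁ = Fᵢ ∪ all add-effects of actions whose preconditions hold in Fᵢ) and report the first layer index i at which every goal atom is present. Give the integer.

F0 = init (7 atoms)
F1 = F0 ∪ {linked(a), linked(c), linked(d), linked(e), linked(f), marked(c,a), marked(c,d), marked(c,e), marked(c,f), marked(d,a), marked(d,c), marked(d,d), marked(d,e), marked(d,f), on(e,e)}  (22 atoms)
F2 = F1 ∪ {marked(e,c), marked(e,d), on(a,a), on(c,d), on(d,c), on(e,c), on(e,d), on(f,f)}  (30 atoms)
goal ⊆ F2  ⇒  h_max = 2

2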